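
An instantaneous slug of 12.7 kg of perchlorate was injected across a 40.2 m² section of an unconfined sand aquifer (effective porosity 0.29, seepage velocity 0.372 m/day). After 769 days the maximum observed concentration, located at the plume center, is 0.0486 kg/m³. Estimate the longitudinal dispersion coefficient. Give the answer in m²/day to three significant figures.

At the plume center C_max = M/(n_e·A·√(4πDt)), so D = M²/(4πt·(n_e·A·C_max)²).
n_e·A·C_max = 0.29 × 40.2 × 0.0486 = 0.5666 kg/m.
D = 12.7²/(4π × 769 × 0.5666²) = 0.0520 m²/day.

0.0520 m²/day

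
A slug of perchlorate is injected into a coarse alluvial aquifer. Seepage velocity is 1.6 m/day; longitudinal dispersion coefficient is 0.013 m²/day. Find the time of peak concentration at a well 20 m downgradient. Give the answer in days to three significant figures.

For the 1D instantaneous-source solution, setting ∂C/∂t = 0 at fixed x gives v²t² + 2Dt − x² = 0, so t = (√(D² + v²x²) − D)/v².
√(D² + v²x²) = √(0.013² + 1.6² × 20²) = 32.00; v² = 2.56.
t = (32.00 − 0.013)/2.56 = 12.5 days (vs. the pure-advection estimate x/v = 12.5 d).

12.5 days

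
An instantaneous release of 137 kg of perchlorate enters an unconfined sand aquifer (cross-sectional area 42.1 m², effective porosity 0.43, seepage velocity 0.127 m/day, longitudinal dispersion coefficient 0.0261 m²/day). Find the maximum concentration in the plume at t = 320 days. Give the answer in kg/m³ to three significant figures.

0.739 kg/m³

The peak of an instantaneous 1D plume sits at x = vt; there the Gaussian factor is 1 and C_max = M/(n_e·A·√(4πDt)), where n_e·A is the pore area the mass is dissolved in.
√(4πDt) = √(4π × 0.0261 × 320) = 10.24 m, so C_max = 137/(0.43 × 42.1 × 10.24) = 0.739 kg/m³.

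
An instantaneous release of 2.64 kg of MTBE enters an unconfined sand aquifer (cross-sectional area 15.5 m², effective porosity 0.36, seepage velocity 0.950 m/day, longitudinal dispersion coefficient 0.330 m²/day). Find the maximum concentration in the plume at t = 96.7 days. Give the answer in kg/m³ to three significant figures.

The peak of an instantaneous 1D plume sits at x = vt; there the Gaussian factor is 1 and C_max = M/(n_e·A·√(4πDt)), where n_e·A is the pore area the mass is dissolved in.
√(4πDt) = √(4π × 0.330 × 96.7) = 20.03 m, so C_max = 2.64/(0.36 × 15.5 × 20.03) = 0.0236 kg/m³.

0.0236 kg/m³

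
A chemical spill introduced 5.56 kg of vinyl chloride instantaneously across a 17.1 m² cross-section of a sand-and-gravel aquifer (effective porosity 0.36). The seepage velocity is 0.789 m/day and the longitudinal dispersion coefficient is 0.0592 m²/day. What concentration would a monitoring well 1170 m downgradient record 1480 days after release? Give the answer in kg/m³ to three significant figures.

0.0268 kg/m³

For an instantaneous plane source, C(x,t) = M/(n_e·A·√(4πDt)) · exp(−(x−vt)²/(4Dt)), with n_e·A the pore (flow) area.
Plume center vt = 0.789 × 1480 = 1167.72 m, so the well at 1170 m is 2.28 m downgradient of the peak.
√(4πDt) = 33.18 m, giving peak height M/(n_e·A·√(4πDt)) = 5.56/(0.36 × 17.1 × 33.18) = 0.02722 kg/m³.
(x−vt)²/(4Dt) = (2.28)²/(4 × 0.0592 × 1480) = 0.01483; exp(−0.01483) = 0.9853.
C = 0.02722 × 0.9853 = 0.0268 kg/m³.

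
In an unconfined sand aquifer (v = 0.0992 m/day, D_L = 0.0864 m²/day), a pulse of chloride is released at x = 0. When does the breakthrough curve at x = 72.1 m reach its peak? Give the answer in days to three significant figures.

718 days

For the 1D instantaneous-source solution, setting ∂C/∂t = 0 at fixed x gives v²t² + 2Dt − x² = 0, so t = (√(D² + v²x²) − D)/v².
√(D² + v²x²) = √(0.0864² + 0.0992² × 72.1²) = 7.153; v² = 0.00984064.
t = (7.153 − 0.0864)/0.00984064 = 718 days (vs. the pure-advection estimate x/v = 727 d).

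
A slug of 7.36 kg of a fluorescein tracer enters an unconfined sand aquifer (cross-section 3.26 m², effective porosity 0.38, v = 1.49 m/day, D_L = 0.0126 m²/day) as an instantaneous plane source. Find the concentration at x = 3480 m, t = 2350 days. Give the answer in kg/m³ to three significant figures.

For an instantaneous plane source, C(x,t) = M/(n_e·A·√(4πDt)) · exp(−(x−vt)²/(4Dt)), with n_e·A the pore (flow) area.
Plume center vt = 1.49 × 2350 = 3501.5 m, so the well at 3480 m is 21.5 m upgradient of the peak.
√(4πDt) = 19.29 m, giving peak height M/(n_e·A·√(4πDt)) = 7.36/(0.38 × 3.26 × 19.29) = 0.3080 kg/m³.
(x−vt)²/(4Dt) = (-21.5)²/(4 × 0.0126 × 2350) = 3.903; exp(−3.903) = 0.02018.
C = 0.3080 × 0.02018 = 0.00622 kg/m³.

0.00622 kg/m³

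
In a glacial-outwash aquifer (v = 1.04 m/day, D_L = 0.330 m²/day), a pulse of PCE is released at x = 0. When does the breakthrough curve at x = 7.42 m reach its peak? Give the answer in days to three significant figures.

6.84 days

For the 1D instantaneous-source solution, setting ∂C/∂t = 0 at fixed x gives v²t² + 2Dt − x² = 0, so t = (√(D² + v²x²) − D)/v².
√(D² + v²x²) = √(0.330² + 1.04² × 7.42²) = 7.724; v² = 1.0816.
t = (7.724 − 0.330)/1.0816 = 6.84 days (vs. the pure-advection estimate x/v = 7.13 d).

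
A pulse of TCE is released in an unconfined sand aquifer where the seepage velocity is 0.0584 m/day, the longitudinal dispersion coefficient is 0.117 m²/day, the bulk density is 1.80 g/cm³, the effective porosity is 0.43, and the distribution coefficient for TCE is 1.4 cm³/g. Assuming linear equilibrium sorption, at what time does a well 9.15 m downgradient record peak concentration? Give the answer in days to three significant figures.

865 days

Retardation factor R = 1 + ρ_b·K_d/n = 1 + 1.80 × 1.4/0.43 = 6.860.
Sorption retards both mechanisms: v_R = v/R = 0.008513 m/day, D_R = D/R = 0.01706 m²/day.
Peak time from v_R²t² + 2D_R t − x² = 0: t = (√(D_R² + v_R²x²) − D_R)/v_R².
√(D_R² + v_R²x²) = √(0.01706² + 0.008513² × 9.15²) = 0.07974; v_R² = 7.247e-05.
t = (0.07974 − 0.01706)/7.247e-05 = 865 days.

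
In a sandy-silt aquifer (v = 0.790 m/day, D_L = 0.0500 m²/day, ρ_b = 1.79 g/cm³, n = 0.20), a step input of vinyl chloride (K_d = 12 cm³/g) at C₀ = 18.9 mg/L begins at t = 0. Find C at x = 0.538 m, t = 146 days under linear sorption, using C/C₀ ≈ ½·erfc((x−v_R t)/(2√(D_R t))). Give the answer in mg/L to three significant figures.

17.5 mg/L

Retardation factor R = 1 + ρ_b·K_d/n = 1 + 1.79 × 12/0.20 = 108.4.
Sorption retards both mechanisms: v_R = v/R = 0.007288 m/day, D_R = D/R = 0.0004613 m²/day.
v_R·t = 0.007288 × 146 = 1.064048 m; 2√(D_R t) = 0.5190 m; argument = (0.538 − 1.064048)/0.5190 = -1.014.
C = C₀ × ½·erfc(-1.014) = 18.9 × 0.9242 = 17.5 mg/L.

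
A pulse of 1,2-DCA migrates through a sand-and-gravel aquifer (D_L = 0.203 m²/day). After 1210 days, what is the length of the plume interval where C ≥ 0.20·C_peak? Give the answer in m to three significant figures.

79.5 m

The plume is Gaussian with σ = √(2Dt) = √(2 × 0.203 × 1210) = 22.16 m.
C/C_peak = exp(−Δx²/(2σ²)) = 0.20 ⇒ Δx = σ·√(−2 ln 0.20) = 22.16 × 1.794 = 39.76 m.
Width = 2Δx = 79.5 m.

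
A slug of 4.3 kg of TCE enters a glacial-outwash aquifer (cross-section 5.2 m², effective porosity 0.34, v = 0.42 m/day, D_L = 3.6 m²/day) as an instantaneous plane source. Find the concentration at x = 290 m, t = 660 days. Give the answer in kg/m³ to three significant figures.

For an instantaneous plane source, C(x,t) = M/(n_e·A·√(4πDt)) · exp(−(x−vt)²/(4Dt)), with n_e·A the pore (flow) area.
Plume center vt = 0.42 × 660 = 277.2 m, so the well at 290 m is 12.8 m downgradient of the peak.
√(4πDt) = 172.8 m, giving peak height M/(n_e·A·√(4πDt)) = 4.3/(0.34 × 5.2 × 172.8) = 0.01407 kg/m³.
(x−vt)²/(4Dt) = (12.8)²/(4 × 3.6 × 660) = 0.01724; exp(−0.01724) = 0.9829.
C = 0.01407 × 0.9829 = 0.0138 kg/m³.

0.0138 kg/m³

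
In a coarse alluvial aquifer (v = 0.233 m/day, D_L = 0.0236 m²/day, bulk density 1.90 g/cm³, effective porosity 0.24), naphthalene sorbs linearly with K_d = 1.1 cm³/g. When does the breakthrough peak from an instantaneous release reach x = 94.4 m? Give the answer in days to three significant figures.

3930 days

Retardation factor R = 1 + ρ_b·K_d/n = 1 + 1.90 × 1.1/0.24 = 9.708.
Sorption retards both mechanisms: v_R = v/R = 0.02400 m/day, D_R = D/R = 0.002431 m²/day.
Peak time from v_R²t² + 2D_R t − x² = 0: t = (√(D_R² + v_R²x²) − D_R)/v_R².
√(D_R² + v_R²x²) = √(0.002431² + 0.02400² × 94.4²) = 2.266; v_R² = 0.0005760.
t = (2.266 − 0.002431)/0.0005760 = 3930 days.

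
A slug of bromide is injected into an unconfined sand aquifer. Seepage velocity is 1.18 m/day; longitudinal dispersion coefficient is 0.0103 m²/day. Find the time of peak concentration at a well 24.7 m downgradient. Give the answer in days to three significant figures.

For the 1D instantaneous-source solution, setting ∂C/∂t = 0 at fixed x gives v²t² + 2Dt − x² = 0, so t = (√(D² + v²x²) − D)/v².
√(D² + v²x²) = √(0.0103² + 1.18² × 24.7²) = 29.15; v² = 1.3924.
t = (29.15 − 0.0103)/1.3924 = 20.9 days (vs. the pure-advection estimate x/v = 20.9 d).

20.9 days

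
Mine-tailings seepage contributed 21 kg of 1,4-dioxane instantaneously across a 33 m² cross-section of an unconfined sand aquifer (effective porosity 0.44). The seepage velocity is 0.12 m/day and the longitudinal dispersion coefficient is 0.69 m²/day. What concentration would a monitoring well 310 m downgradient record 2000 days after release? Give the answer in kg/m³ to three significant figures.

0.00452 kg/m³

For an instantaneous plane source, C(x,t) = M/(n_e·A·√(4πDt)) · exp(−(x−vt)²/(4Dt)), with n_e·A the pore (flow) area.
Plume center vt = 0.12 × 2000 = 240 m, so the well at 310 m is 70 m downgradient of the peak.
√(4πDt) = 131.7 m, giving peak height M/(n_e·A·√(4πDt)) = 21/(0.44 × 33 × 131.7) = 0.01098 kg/m³.
(x−vt)²/(4Dt) = (70)²/(4 × 0.69 × 2000) = 0.8877; exp(−0.8877) = 0.4116.
C = 0.01098 × 0.4116 = 0.00452 kg/m³.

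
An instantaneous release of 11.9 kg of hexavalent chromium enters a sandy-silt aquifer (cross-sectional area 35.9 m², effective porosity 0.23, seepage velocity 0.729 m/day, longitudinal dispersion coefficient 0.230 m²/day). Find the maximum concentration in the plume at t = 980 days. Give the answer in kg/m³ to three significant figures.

The peak of an instantaneous 1D plume sits at x = vt; there the Gaussian factor is 1 and C_max = M/(n_e·A·√(4πDt)), where n_e·A is the pore area the mass is dissolved in.
√(4πDt) = √(4π × 0.230 × 980) = 53.22 m, so C_max = 11.9/(0.23 × 35.9 × 53.22) = 0.0271 kg/m³.

0.0271 kg/m³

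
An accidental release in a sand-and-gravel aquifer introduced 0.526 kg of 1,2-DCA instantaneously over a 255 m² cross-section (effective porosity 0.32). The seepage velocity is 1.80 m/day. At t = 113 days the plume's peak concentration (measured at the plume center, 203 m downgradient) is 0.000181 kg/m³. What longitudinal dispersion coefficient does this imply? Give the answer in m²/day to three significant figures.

0.893 m²/day

At the plume center C_max = M/(n_e·A·√(4πDt)), so D = M²/(4πt·(n_e·A·C_max)²).
n_e·A·C_max = 0.32 × 255 × 0.000181 = 0.01477 kg/m.
D = 0.526²/(4π × 113 × 0.01477²) = 0.893 m²/day.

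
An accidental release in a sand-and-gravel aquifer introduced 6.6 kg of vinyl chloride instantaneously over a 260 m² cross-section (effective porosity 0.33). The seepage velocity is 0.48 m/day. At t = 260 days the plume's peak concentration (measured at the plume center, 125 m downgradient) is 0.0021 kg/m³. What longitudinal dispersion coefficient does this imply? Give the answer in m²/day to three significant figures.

At the plume center C_max = M/(n_e·A·√(4πDt)), so D = M²/(4πt·(n_e·A·C_max)²).
n_e·A·C_max = 0.33 × 260 × 0.0021 = 0.1802 kg/m.
D = 6.6²/(4π × 260 × 0.1802²) = 0.411 m²/day.

0.411 m²/day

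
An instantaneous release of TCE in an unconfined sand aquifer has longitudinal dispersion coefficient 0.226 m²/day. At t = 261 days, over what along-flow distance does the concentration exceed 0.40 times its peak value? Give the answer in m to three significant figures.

The plume is Gaussian with σ = √(2Dt) = √(2 × 0.226 × 261) = 10.86 m.
C/C_peak = exp(−Δx²/(2σ²)) = 0.40 ⇒ Δx = σ·√(−2 ln 0.40) = 10.86 × 1.354 = 14.70 m.
Width = 2Δx = 29.4 m.

29.4 m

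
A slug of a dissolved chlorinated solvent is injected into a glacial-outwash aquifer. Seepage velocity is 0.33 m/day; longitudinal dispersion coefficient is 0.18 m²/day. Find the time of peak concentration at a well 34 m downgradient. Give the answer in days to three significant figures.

101 days

For the 1D instantaneous-source solution, setting ∂C/∂t = 0 at fixed x gives v²t² + 2Dt − x² = 0, so t = (√(D² + v²x²) − D)/v².
√(D² + v²x²) = √(0.18² + 0.33² × 34²) = 11.22; v² = 0.1089.
t = (11.22 − 0.18)/0.1089 = 101 days (vs. the pure-advection estimate x/v = 103 d).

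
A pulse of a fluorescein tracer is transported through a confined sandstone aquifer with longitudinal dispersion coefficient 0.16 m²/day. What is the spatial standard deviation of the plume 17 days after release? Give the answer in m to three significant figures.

Dispersive spreading gives a Gaussian with σ² = 2Dt; advection only shifts the center.
σ = √(2 × 0.16 × 17) = 2.33 m.

2.33 m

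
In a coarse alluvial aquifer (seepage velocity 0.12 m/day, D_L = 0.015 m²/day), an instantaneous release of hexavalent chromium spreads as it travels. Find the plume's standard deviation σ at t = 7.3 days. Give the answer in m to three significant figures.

0.468 m

Dispersive spreading gives a Gaussian with σ² = 2Dt; advection only shifts the center.
σ = √(2 × 0.015 × 7.3) = 0.468 m.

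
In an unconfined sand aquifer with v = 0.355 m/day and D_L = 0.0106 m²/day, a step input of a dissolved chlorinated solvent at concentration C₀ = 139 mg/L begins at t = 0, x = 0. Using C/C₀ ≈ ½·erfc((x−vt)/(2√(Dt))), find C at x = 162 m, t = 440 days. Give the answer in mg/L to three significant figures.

For a continuous step input, C/C₀ ≈ ½·erfc((x−vt)/(2√(Dt))).
vt = 0.355 × 440 = 156.2 m and 2√(Dt) = 2√(0.0106 × 440) = 4.319 m.
Argument (x−vt)/(2√(Dt)) = (162 − 156.2)/4.319 = 1.343; ½·erfc(1.343) = 0.02876.
C = 139 × 0.02876 = 4.00 mg/L.

4.00 mg/L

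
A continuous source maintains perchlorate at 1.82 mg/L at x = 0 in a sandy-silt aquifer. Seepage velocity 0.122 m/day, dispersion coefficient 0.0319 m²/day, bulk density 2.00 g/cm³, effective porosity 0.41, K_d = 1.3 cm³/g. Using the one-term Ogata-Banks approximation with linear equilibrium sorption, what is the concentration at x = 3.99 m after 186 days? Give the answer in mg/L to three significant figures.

Retardation factor R = 1 + ρ_b·K_d/n = 1 + 2.00 × 1.3/0.41 = 7.341.
Sorption retards both mechanisms: v_R = v/R = 0.01662 m/day, D_R = D/R = 0.004345 m²/day.
v_R·t = 0.01662 × 186 = 3.09132 m; 2√(D_R t) = 1.798 m; argument = (3.99 − 3.09132)/1.798 = 0.4998.
C = C₀ × ½·erfc(0.4998) = 1.82 × 0.2398 = 0.436 mg/L.

0.436 mg/L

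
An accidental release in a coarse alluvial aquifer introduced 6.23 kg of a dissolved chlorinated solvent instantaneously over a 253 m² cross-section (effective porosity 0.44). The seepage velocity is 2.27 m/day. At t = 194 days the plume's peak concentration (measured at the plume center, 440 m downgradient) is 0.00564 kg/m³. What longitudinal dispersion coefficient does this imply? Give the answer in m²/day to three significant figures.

At the plume center C_max = M/(n_e·A·√(4πDt)), so D = M²/(4πt·(n_e·A·C_max)²).
n_e·A·C_max = 0.44 × 253 × 0.00564 = 0.6278 kg/m.
D = 6.23²/(4π × 194 × 0.6278²) = 0.0404 m²/day.

0.0404 m²/day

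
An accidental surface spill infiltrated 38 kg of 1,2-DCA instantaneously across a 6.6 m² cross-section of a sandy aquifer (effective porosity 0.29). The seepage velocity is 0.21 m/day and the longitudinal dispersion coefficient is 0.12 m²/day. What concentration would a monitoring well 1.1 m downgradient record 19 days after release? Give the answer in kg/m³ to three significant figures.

1.48 kg/m³

For an instantaneous plane source, C(x,t) = M/(n_e·A·√(4πDt)) · exp(−(x−vt)²/(4Dt)), with n_e·A the pore (flow) area.
Plume center vt = 0.21 × 19 = 3.99 m, so the well at 1.1 m is 2.89 m upgradient of the peak.
√(4πDt) = 5.353 m, giving peak height M/(n_e·A·√(4πDt)) = 38/(0.29 × 6.6 × 5.353) = 3.709 kg/m³.
(x−vt)²/(4Dt) = (-2.89)²/(4 × 0.12 × 19) = 0.9158; exp(−0.9158) = 0.4002.
C = 3.709 × 0.4002 = 1.48 kg/m³.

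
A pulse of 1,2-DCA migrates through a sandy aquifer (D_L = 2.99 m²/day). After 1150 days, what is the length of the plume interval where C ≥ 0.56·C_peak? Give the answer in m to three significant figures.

179 m

The plume is Gaussian with σ = √(2Dt) = √(2 × 2.99 × 1150) = 82.93 m.
C/C_peak = exp(−Δx²/(2σ²)) = 0.56 ⇒ Δx = σ·√(−2 ln 0.56) = 82.93 × 1.077 = 89.32 m.
Width = 2Δx = 179 m.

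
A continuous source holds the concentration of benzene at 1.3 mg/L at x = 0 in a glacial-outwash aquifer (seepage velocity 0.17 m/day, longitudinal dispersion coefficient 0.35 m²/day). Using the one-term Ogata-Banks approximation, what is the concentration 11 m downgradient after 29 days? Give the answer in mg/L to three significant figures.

For a continuous step input, C/C₀ ≈ ½·erfc((x−vt)/(2√(Dt))).
vt = 0.17 × 29 = 4.93 m and 2√(Dt) = 2√(0.35 × 29) = 6.372 m.
Argument (x−vt)/(2√(Dt)) = (11 − 4.93)/6.372 = 0.9526; ½·erfc(0.9526) = 0.08896.
C = 1.3 × 0.08896 = 0.116 mg/L.

0.116 mg/L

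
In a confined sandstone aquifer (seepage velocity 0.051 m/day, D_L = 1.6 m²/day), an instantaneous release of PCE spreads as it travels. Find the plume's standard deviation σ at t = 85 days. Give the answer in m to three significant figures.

Dispersive spreading gives a Gaussian with σ² = 2Dt; advection only shifts the center.
σ = √(2 × 1.6 × 85) = 16.5 m.

16.5 m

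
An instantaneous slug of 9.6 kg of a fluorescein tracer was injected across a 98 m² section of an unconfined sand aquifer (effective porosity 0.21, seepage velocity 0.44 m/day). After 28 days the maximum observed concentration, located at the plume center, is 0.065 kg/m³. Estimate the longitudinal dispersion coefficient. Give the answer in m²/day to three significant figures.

0.146 m²/day

At the plume center C_max = M/(n_e·A·√(4πDt)), so D = M²/(4πt·(n_e·A·C_max)²).
n_e·A·C_max = 0.21 × 98 × 0.065 = 1.338 kg/m.
D = 9.6²/(4π × 28 × 1.338²) = 0.146 m²/day.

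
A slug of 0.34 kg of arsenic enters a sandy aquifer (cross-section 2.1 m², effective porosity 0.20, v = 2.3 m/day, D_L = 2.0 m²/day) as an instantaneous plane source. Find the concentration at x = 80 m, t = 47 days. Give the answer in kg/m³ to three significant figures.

0.00288 kg/m³

For an instantaneous plane source, C(x,t) = M/(n_e·A·√(4πDt)) · exp(−(x−vt)²/(4Dt)), with n_e·A the pore (flow) area.
Plume center vt = 2.3 × 47 = 108.1 m, so the well at 80 m is 28.1 m upgradient of the peak.
√(4πDt) = 34.37 m, giving peak height M/(n_e·A·√(4πDt)) = 0.34/(0.20 × 2.1 × 34.37) = 0.02355 kg/m³.
(x−vt)²/(4Dt) = (-28.1)²/(4 × 2.0 × 47) = 2.100; exp(−2.100) = 0.1225.
C = 0.02355 × 0.1225 = 0.00288 kg/m³.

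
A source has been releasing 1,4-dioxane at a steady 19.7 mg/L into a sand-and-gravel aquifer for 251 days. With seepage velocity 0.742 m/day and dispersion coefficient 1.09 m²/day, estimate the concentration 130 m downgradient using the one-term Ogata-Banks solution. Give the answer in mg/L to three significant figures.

19.5 mg/L

For a continuous step input, C/C₀ ≈ ½·erfc((x−vt)/(2√(Dt))).
vt = 0.742 × 251 = 186.242 m and 2√(Dt) = 2√(1.09 × 251) = 33.08 m.
Argument (x−vt)/(2√(Dt)) = (130 − 186.242)/33.08 = -1.700; ½·erfc(-1.700) = 0.9919.
C = 19.7 × 0.9919 = 19.5 mg/L.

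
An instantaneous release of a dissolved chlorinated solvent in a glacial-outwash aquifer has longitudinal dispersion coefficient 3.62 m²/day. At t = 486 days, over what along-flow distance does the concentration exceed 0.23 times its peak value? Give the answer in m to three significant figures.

The plume is Gaussian with σ = √(2Dt) = √(2 × 3.62 × 486) = 59.32 m.
C/C_peak = exp(−Δx²/(2σ²)) = 0.23 ⇒ Δx = σ·√(−2 ln 0.23) = 59.32 × 1.714 = 101.7 m.
Width = 2Δx = 203 m.

203 m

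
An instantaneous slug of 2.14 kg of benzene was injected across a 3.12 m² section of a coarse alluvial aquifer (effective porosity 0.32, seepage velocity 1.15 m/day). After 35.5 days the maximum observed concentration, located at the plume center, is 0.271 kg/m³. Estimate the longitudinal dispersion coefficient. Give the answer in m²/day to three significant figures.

0.140 m²/day

At the plume center C_max = M/(n_e·A·√(4πDt)), so D = M²/(4πt·(n_e·A·C_max)²).
n_e·A·C_max = 0.32 × 3.12 × 0.271 = 0.2706 kg/m.
D = 2.14²/(4π × 35.5 × 0.2706²) = 0.140 m²/day.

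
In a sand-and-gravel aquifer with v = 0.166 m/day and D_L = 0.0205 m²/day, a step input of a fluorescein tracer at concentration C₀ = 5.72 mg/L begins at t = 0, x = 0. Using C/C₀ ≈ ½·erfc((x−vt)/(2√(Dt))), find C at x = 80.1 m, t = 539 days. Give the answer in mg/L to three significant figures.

For a continuous step input, C/C₀ ≈ ½·erfc((x−vt)/(2√(Dt))).
vt = 0.166 × 539 = 89.474 m and 2√(Dt) = 2√(0.0205 × 539) = 6.648 m.
Argument (x−vt)/(2√(Dt)) = (80.1 − 89.474)/6.648 = -1.410; ½·erfc(-1.410) = 0.9769.
C = 5.72 × 0.9769 = 5.59 mg/L.

5.59 mg/L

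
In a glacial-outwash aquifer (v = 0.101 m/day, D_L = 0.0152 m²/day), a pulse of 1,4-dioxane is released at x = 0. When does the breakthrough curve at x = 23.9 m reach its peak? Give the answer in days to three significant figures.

235 days

For the 1D instantaneous-source solution, setting ∂C/∂t = 0 at fixed x gives v²t² + 2Dt − x² = 0, so t = (√(D² + v²x²) − D)/v².
√(D² + v²x²) = √(0.0152² + 0.101² × 23.9²) = 2.414; v² = 0.010201.
t = (2.414 − 0.0152)/0.010201 = 235 days (vs. the pure-advection estimate x/v = 237 d).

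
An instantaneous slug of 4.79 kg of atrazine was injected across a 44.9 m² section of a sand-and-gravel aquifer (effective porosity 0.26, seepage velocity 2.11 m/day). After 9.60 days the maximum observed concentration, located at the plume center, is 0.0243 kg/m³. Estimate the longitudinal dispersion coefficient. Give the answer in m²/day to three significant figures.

At the plume center C_max = M/(n_e·A·√(4πDt)), so D = M²/(4πt·(n_e·A·C_max)²).
n_e·A·C_max = 0.26 × 44.9 × 0.0243 = 0.2837 kg/m.
D = 4.79²/(4π × 9.60 × 0.2837²) = 2.36 m²/day.

2.36 m²/day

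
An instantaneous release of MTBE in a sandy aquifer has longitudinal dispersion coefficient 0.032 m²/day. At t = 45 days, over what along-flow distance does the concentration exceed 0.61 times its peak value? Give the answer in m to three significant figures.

3.37 m

The plume is Gaussian with σ = √(2Dt) = √(2 × 0.032 × 45) = 1.697 m.
C/C_peak = exp(−Δx²/(2σ²)) = 0.61 ⇒ Δx = σ·√(−2 ln 0.61) = 1.697 × 0.9943 = 1.687 m.
Width = 2Δx = 3.37 m.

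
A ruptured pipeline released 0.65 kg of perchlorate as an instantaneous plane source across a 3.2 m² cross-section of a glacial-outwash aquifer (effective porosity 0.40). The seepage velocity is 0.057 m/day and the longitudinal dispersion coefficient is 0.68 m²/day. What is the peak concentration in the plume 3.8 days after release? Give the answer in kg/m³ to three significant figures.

0.0891 kg/m³

The peak of an instantaneous 1D plume sits at x = vt; there the Gaussian factor is 1 and C_max = M/(n_e·A·√(4πDt)), where n_e·A is the pore area the mass is dissolved in.
√(4πDt) = √(4π × 0.68 × 3.8) = 5.698 m, so C_max = 0.65/(0.40 × 3.2 × 5.698) = 0.0891 kg/m³.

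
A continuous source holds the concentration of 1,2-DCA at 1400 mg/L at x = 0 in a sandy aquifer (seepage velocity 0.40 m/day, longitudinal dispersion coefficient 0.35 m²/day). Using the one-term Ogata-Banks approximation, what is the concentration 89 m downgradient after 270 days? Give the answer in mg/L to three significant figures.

For a continuous step input, C/C₀ ≈ ½·erfc((x−vt)/(2√(Dt))).
vt = 0.40 × 270 = 108 m and 2√(Dt) = 2√(0.35 × 270) = 19.44 m.
Argument (x−vt)/(2√(Dt)) = (89 − 108)/19.44 = -0.9774; ½·erfc(-0.9774) = 0.9166.
C = 1400 × 0.9166 = 1280 mg/L.

1280 mg/L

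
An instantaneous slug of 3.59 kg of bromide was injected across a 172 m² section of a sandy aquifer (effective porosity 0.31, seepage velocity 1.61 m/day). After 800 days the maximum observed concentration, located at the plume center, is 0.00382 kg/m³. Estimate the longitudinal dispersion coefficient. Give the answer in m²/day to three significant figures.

At the plume center C_max = M/(n_e·A·√(4πDt)), so D = M²/(4πt·(n_e·A·C_max)²).
n_e·A·C_max = 0.31 × 172 × 0.00382 = 0.2037 kg/m.
D = 3.59²/(4π × 800 × 0.2037²) = 0.0309 m²/day.

0.0309 m²/day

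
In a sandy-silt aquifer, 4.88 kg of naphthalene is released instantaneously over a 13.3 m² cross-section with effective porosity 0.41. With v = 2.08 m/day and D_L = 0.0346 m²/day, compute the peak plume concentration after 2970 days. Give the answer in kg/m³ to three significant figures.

0.0249 kg/m³

The peak of an instantaneous 1D plume sits at x = vt; there the Gaussian factor is 1 and C_max = M/(n_e·A·√(4πDt)), where n_e·A is the pore area the mass is dissolved in.
√(4πDt) = √(4π × 0.0346 × 2970) = 35.94 m, so C_max = 4.88/(0.41 × 13.3 × 35.94) = 0.0249 kg/m³.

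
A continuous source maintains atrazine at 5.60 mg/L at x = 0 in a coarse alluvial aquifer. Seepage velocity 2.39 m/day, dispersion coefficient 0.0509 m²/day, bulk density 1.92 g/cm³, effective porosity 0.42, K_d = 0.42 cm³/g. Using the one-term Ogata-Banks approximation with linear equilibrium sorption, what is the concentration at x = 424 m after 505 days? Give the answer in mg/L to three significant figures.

0.0310 mg/L

Retardation factor R = 1 + ρ_b·K_d/n = 1 + 1.92 × 0.42/0.42 = 2.920.
Sorption retards both mechanisms: v_R = v/R = 0.8185 m/day, D_R = D/R = 0.01743 m²/day.
v_R·t = 0.8185 × 505 = 413.3425 m; 2√(D_R t) = 5.934 m; argument = (424 − 413.3425)/5.934 = 1.796.
C = C₀ × ½·erfc(1.796) = 5.60 × 0.005544 = 0.0310 mg/L.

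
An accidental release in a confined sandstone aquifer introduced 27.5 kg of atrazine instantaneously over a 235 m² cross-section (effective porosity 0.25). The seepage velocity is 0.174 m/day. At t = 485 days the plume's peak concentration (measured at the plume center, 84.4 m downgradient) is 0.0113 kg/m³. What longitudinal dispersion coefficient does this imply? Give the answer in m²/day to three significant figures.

At the plume center C_max = M/(n_e·A·√(4πDt)), so D = M²/(4πt·(n_e·A·C_max)²).
n_e·A·C_max = 0.25 × 235 × 0.0113 = 0.6639 kg/m.
D = 27.5²/(4π × 485 × 0.6639²) = 0.282 m²/day.

0.282 m²/day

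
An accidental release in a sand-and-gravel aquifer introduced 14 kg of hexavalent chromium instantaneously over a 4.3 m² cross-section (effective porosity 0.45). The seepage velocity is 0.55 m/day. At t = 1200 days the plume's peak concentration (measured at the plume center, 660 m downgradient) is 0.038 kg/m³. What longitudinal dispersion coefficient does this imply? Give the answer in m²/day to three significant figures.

At the plume center C_max = M/(n_e·A·√(4πDt)), so D = M²/(4πt·(n_e·A·C_max)²).
n_e·A·C_max = 0.45 × 4.3 × 0.038 = 0.07353 kg/m.
D = 14²/(4π × 1200 × 0.07353²) = 2.40 m²/day.

2.40 m²/day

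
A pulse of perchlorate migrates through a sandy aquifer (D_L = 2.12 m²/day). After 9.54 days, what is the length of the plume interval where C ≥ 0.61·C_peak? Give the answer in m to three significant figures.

The plume is Gaussian with σ = √(2Dt) = √(2 × 2.12 × 9.54) = 6.360 m.
C/C_peak = exp(−Δx²/(2σ²)) = 0.61 ⇒ Δx = σ·√(−2 ln 0.61) = 6.360 × 0.9943 = 6.324 m.
Width = 2Δx = 12.6 m.

12.6 m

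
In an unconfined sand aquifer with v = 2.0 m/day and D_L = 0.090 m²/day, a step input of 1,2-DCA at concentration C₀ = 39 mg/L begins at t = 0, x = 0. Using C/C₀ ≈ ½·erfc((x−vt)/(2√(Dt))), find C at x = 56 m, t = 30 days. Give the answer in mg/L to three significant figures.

For a continuous step input, C/C₀ ≈ ½·erfc((x−vt)/(2√(Dt))).
vt = 2.0 × 30 = 60 m and 2√(Dt) = 2√(0.090 × 30) = 3.286 m.
Argument (x−vt)/(2√(Dt)) = (56 − 60)/3.286 = -1.217; ½·erfc(-1.217) = 0.9574.
C = 39 × 0.9574 = 37.3 mg/L.

37.3 mg/L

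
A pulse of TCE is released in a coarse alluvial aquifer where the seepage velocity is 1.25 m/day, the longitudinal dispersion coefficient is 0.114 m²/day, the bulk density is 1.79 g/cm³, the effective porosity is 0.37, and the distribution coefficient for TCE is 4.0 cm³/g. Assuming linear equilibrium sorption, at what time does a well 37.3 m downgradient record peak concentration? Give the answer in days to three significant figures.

Retardation factor R = 1 + ρ_b·K_d/n = 1 + 1.79 × 4.0/0.37 = 20.35.
Sorption retards both mechanisms: v_R = v/R = 0.06143 m/day, D_R = D/R = 0.005602 m²/day.
Peak time from v_R²t² + 2D_R t − x² = 0: t = (√(D_R² + v_R²x²) − D_R)/v_R².
√(D_R² + v_R²x²) = √(0.005602² + 0.06143² × 37.3²) = 2.291; v_R² = 0.003774.
t = (2.291 − 0.005602)/0.003774 = 606 days.

606 days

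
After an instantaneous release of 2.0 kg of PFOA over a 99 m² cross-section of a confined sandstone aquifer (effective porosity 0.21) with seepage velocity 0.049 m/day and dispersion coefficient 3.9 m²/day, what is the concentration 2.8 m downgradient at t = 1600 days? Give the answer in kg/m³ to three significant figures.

For an instantaneous plane source, C(x,t) = M/(n_e·A·√(4πDt)) · exp(−(x−vt)²/(4Dt)), with n_e·A the pore (flow) area.
Plume center vt = 0.049 × 1600 = 78.4 m, so the well at 2.8 m is 75.6 m upgradient of the peak.
√(4πDt) = 280.0 m, giving peak height M/(n_e·A·√(4πDt)) = 2.0/(0.21 × 99 × 280.0) = 0.0003436 kg/m³.
(x−vt)²/(4Dt) = (-75.6)²/(4 × 3.9 × 1600) = 0.2290; exp(−0.2290) = 0.7953.
C = 0.0003436 × 0.7953 = 0.000273 kg/m³.

0.000273 kg/m³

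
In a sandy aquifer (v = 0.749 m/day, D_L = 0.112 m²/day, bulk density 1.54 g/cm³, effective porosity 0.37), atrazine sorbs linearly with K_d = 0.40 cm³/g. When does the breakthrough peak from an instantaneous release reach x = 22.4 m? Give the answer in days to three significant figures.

Retardation factor R = 1 + ρ_b·K_d/n = 1 + 1.54 × 0.40/0.37 = 2.665.
Sorption retards both mechanisms: v_R = v/R = 0.2811 m/day, D_R = D/R = 0.04203 m²/day.
Peak time from v_R²t² + 2D_R t − x² = 0: t = (√(D_R² + v_R²x²) − D_R)/v_R².
√(D_R² + v_R²x²) = √(0.04203² + 0.2811² × 22.4²) = 6.297; v_R² = 0.07902.
t = (6.297 − 0.04203)/0.07902 = 79.2 days.

79.2 days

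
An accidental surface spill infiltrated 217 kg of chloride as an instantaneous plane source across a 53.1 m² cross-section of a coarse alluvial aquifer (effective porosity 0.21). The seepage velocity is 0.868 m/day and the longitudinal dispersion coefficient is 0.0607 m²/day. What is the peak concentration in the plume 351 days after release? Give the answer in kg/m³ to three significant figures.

The peak of an instantaneous 1D plume sits at x = vt; there the Gaussian factor is 1 and C_max = M/(n_e·A·√(4πDt)), where n_e·A is the pore area the mass is dissolved in.
√(4πDt) = √(4π × 0.0607 × 351) = 16.36 m, so C_max = 217/(0.21 × 53.1 × 16.36) = 1.19 kg/m³.

1.19 kg/m³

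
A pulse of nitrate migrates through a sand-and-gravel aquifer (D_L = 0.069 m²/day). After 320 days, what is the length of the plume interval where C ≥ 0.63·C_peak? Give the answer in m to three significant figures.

The plume is Gaussian with σ = √(2Dt) = √(2 × 0.069 × 320) = 6.645 m.
C/C_peak = exp(−Δx²/(2σ²)) = 0.63 ⇒ Δx = σ·√(−2 ln 0.63) = 6.645 × 0.9613 = 6.388 m.
Width = 2Δx = 12.8 m.

12.8 m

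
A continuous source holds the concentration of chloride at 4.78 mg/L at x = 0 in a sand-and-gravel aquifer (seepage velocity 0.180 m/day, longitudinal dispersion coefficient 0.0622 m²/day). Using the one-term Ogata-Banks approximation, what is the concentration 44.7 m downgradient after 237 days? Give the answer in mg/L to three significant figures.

1.69 mg/L

For a continuous step input, C/C₀ ≈ ½·erfc((x−vt)/(2√(Dt))).
vt = 0.180 × 237 = 42.66 m and 2√(Dt) = 2√(0.0622 × 237) = 7.679 m.
Argument (x−vt)/(2√(Dt)) = (44.7 − 42.66)/7.679 = 0.2657; ½·erfc(0.2657) = 0.3535.
C = 4.78 × 0.3535 = 1.69 mg/L.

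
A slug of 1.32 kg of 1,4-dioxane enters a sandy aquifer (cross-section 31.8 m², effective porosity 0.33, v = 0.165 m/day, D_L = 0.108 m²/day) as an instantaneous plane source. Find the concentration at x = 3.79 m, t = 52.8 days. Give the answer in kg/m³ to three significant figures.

For an instantaneous plane source, C(x,t) = M/(n_e·A·√(4πDt)) · exp(−(x−vt)²/(4Dt)), with n_e·A the pore (flow) area.
Plume center vt = 0.165 × 52.8 = 8.712 m, so the well at 3.79 m is 4.922 m upgradient of the peak.
√(4πDt) = 8.465 m, giving peak height M/(n_e·A·√(4πDt)) = 1.32/(0.33 × 31.8 × 8.465) = 0.01486 kg/m³.
(x−vt)²/(4Dt) = (-4.922)²/(4 × 0.108 × 52.8) = 1.062; exp(−1.062) = 0.3458.
C = 0.01486 × 0.3458 = 0.00514 kg/m³.

0.00514 kg/m³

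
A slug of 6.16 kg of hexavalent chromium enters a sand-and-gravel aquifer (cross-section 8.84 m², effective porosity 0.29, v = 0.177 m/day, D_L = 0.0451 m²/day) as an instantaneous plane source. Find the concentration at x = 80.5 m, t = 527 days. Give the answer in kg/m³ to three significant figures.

0.0250 kg/m³

For an instantaneous plane source, C(x,t) = M/(n_e·A·√(4πDt)) · exp(−(x−vt)²/(4Dt)), with n_e·A the pore (flow) area.
Plume center vt = 0.177 × 527 = 93.279 m, so the well at 80.5 m is 12.779 m upgradient of the peak.
√(4πDt) = 17.28 m, giving peak height M/(n_e·A·√(4πDt)) = 6.16/(0.29 × 8.84 × 17.28) = 0.1391 kg/m³.
(x−vt)²/(4Dt) = (-12.779)²/(4 × 0.0451 × 527) = 1.718; exp(−1.718) = 0.1794.
C = 0.1391 × 0.1794 = 0.0250 kg/m³.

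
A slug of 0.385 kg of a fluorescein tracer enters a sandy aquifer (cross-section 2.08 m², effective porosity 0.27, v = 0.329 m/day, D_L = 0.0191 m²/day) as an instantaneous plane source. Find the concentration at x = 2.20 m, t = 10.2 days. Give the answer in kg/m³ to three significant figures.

For an instantaneous plane source, C(x,t) = M/(n_e·A·√(4πDt)) · exp(−(x−vt)²/(4Dt)), with n_e·A the pore (flow) area.
Plume center vt = 0.329 × 10.2 = 3.3558 m, so the well at 2.20 m is 1.1558 m upgradient of the peak.
√(4πDt) = 1.565 m, giving peak height M/(n_e·A·√(4πDt)) = 0.385/(0.27 × 2.08 × 1.565) = 0.4380 kg/m³.
(x−vt)²/(4Dt) = (-1.1558)²/(4 × 0.0191 × 10.2) = 1.714; exp(−1.714) = 0.1801.
C = 0.4380 × 0.1801 = 0.0789 kg/m³.

0.0789 kg/m³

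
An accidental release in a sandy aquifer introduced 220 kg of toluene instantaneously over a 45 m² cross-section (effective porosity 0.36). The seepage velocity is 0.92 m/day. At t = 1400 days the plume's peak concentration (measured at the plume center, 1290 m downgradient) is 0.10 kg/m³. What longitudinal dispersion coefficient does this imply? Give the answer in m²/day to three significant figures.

1.05 m²/day

At the plume center C_max = M/(n_e·A·√(4πDt)), so D = M²/(4πt·(n_e·A·C_max)²).
n_e·A·C_max = 0.36 × 45 × 0.10 = 1.620 kg/m.
D = 220²/(4π × 1400 × 1.620²) = 1.05 m²/day.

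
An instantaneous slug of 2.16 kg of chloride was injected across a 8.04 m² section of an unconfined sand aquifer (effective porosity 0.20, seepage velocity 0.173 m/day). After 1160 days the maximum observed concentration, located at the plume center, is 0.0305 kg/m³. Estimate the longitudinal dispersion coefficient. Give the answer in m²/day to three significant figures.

0.133 m²/day

At the plume center C_max = M/(n_e·A·√(4πDt)), so D = M²/(4πt·(n_e·A·C_max)²).
n_e·A·C_max = 0.20 × 8.04 × 0.0305 = 0.04904 kg/m.
D = 2.16²/(4π × 1160 × 0.04904²) = 0.133 m²/day.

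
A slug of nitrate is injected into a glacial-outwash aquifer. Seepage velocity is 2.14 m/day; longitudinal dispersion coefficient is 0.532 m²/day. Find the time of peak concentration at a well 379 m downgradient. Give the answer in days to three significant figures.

177 days

For the 1D instantaneous-source solution, setting ∂C/∂t = 0 at fixed x gives v²t² + 2Dt − x² = 0, so t = (√(D² + v²x²) − D)/v².
√(D² + v²x²) = √(0.532² + 2.14² × 379²) = 811.1; v² = 4.5796.
t = (811.1 − 0.532)/4.5796 = 177 days (vs. the pure-advection estimate x/v = 177 d).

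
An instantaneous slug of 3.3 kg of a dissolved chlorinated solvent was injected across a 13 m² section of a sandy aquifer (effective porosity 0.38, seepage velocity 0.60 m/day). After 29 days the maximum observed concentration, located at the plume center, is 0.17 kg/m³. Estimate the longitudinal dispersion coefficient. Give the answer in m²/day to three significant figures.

0.0424 m²/day

At the plume center C_max = M/(n_e·A·√(4πDt)), so D = M²/(4πt·(n_e·A·C_max)²).
n_e·A·C_max = 0.38 × 13 × 0.17 = 0.8398 kg/m.
D = 3.3²/(4π × 29 × 0.8398²) = 0.0424 m²/day.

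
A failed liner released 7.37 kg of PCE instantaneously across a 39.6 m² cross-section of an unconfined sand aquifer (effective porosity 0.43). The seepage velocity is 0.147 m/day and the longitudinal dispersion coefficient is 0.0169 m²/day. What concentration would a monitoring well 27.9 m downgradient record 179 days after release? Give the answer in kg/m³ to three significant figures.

0.0570 kg/m³

For an instantaneous plane source, C(x,t) = M/(n_e·A·√(4πDt)) · exp(−(x−vt)²/(4Dt)), with n_e·A the pore (flow) area.
Plume center vt = 0.147 × 179 = 26.313 m, so the well at 27.9 m is 1.587 m downgradient of the peak.
√(4πDt) = 6.166 m, giving peak height M/(n_e·A·√(4πDt)) = 7.37/(0.43 × 39.6 × 6.166) = 0.07019 kg/m³.
(x−vt)²/(4Dt) = (1.587)²/(4 × 0.0169 × 179) = 0.2081; exp(−0.2081) = 0.8121.
C = 0.07019 × 0.8121 = 0.0570 kg/m³.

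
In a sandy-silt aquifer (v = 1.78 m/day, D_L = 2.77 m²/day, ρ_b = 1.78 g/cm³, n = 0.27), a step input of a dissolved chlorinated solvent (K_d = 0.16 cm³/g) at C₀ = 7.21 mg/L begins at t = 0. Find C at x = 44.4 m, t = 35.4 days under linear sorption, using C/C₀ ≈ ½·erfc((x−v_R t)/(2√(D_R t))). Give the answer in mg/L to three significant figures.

0.576 mg/L

Retardation factor R = 1 + ρ_b·K_d/n = 1 + 1.78 × 0.16/0.27 = 2.055.
Sorption retards both mechanisms: v_R = v/R = 0.8662 m/day, D_R = D/R = 1.348 m²/day.
v_R·t = 0.8662 × 35.4 = 30.66348 m; 2√(D_R t) = 13.82 m; argument = (44.4 − 30.66348)/13.82 = 0.9940.
C = C₀ × ½·erfc(0.9940) = 7.21 × 0.07990 = 0.576 mg/L.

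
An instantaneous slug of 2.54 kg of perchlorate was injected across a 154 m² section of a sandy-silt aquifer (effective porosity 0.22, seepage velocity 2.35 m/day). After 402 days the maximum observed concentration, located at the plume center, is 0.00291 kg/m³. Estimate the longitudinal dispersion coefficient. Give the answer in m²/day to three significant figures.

At the plume center C_max = M/(n_e·A·√(4πDt)), so D = M²/(4πt·(n_e·A·C_max)²).
n_e·A·C_max = 0.22 × 154 × 0.00291 = 0.09859 kg/m.
D = 2.54²/(4π × 402 × 0.09859²) = 0.131 m²/day.

0.131 m²/day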